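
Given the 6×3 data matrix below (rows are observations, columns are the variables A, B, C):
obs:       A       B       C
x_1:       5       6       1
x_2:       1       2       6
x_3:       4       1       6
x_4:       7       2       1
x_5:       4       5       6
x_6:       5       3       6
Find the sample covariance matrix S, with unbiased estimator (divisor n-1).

Step 1 — column means:
  mean(A) = (5 + 1 + 4 + 7 + 4 + 5) / 6 = 26/6 = 4.3333
  mean(B) = (6 + 2 + 1 + 2 + 5 + 3) / 6 = 19/6 = 3.1667
  mean(C) = (1 + 6 + 6 + 1 + 6 + 6) / 6 = 26/6 = 4.3333

Step 2 — sample covariance S[i,j] = (1/(n-1)) · Σ_k (x_{k,i} - mean_i) · (x_{k,j} - mean_j), with n-1 = 5.
  S[A,A] = ((0.6667)·(0.6667) + (-3.3333)·(-3.3333) + (-0.3333)·(-0.3333) + (2.6667)·(2.6667) + (-0.3333)·(-0.3333) + (0.6667)·(0.6667)) / 5 = 19.3333/5 = 3.8667
  S[A,B] = ((0.6667)·(2.8333) + (-3.3333)·(-1.1667) + (-0.3333)·(-2.1667) + (2.6667)·(-1.1667) + (-0.3333)·(1.8333) + (0.6667)·(-0.1667)) / 5 = 2.6667/5 = 0.5333
  S[A,C] = ((0.6667)·(-3.3333) + (-3.3333)·(1.6667) + (-0.3333)·(1.6667) + (2.6667)·(-3.3333) + (-0.3333)·(1.6667) + (0.6667)·(1.6667)) / 5 = -16.6667/5 = -3.3333
  S[B,B] = ((2.8333)·(2.8333) + (-1.1667)·(-1.1667) + (-2.1667)·(-2.1667) + (-1.1667)·(-1.1667) + (1.8333)·(1.8333) + (-0.1667)·(-0.1667)) / 5 = 18.8333/5 = 3.7667
  S[B,C] = ((2.8333)·(-3.3333) + (-1.1667)·(1.6667) + (-2.1667)·(1.6667) + (-1.1667)·(-3.3333) + (1.8333)·(1.6667) + (-0.1667)·(1.6667)) / 5 = -8.3333/5 = -1.6667
  S[C,C] = ((-3.3333)·(-3.3333) + (1.6667)·(1.6667) + (1.6667)·(1.6667) + (-3.3333)·(-3.3333) + (1.6667)·(1.6667) + (1.6667)·(1.6667)) / 5 = 33.3333/5 = 6.6667

S is symmetric (S[j,i] = S[i,j]). Assembling:

S = [[3.8667, 0.5333, -3.3333],
 [0.5333, 3.7667, -1.6667],
 [-3.3333, -1.6667, 6.6667]]


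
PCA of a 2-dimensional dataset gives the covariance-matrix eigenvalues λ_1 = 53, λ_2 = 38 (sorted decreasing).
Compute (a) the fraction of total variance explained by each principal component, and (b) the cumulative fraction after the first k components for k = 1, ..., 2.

Step 1 — total variance = trace(Sigma) = Σ λ_i = 53 + 38 = 91.

Step 2 — fraction explained by component i = λ_i / Σ λ:
  PC1: 53/91 = 0.5824
  PC2: 38/91 = 0.4176

Step 3 — cumulative fraction after k components = (λ_1 + ... + λ_k) / Σ λ:
  k = 1: 53/91 = 0.5824
  k = 2: (53 + 38)/91 = 91/91 = 1

Summary (fraction, with percent):

explained: PC1 0.5824 (58.24%), PC2 0.4176 (41.76%);  cumulative: 0.5824, 1


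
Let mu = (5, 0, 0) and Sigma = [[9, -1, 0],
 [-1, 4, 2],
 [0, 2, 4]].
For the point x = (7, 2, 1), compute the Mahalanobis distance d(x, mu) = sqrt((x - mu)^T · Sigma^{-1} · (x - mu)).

Step 1 — centre the observation: (x - mu) = (2, 2, 1).

Step 2 — invert Sigma (cofactor / det for 3×3, or solve directly):
  Sigma^{-1} = [[0.1154, 0.0385, -0.0192],
 [0.0385, 0.3462, -0.1731],
 [-0.0192, -0.1731, 0.3365]].

Step 3 — form the quadratic (x - mu)^T · Sigma^{-1} · (x - mu):
  Sigma^{-1} · (x - mu) = (0.2885, 0.5962, -0.0481).
  (x - mu)^T · [Sigma^{-1} · (x - mu)] = (2)·(0.2885) + (2)·(0.5962) + (1)·(-0.0481) = 1.7212.

Step 4 — take square root: d = √(1.7212) ≈ 1.3119.

d(x, mu) = √(1.7212) ≈ 1.3119


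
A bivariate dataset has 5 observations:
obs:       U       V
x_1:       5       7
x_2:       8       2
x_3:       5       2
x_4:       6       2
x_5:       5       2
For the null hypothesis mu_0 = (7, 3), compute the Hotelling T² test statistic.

Step 1 — sample mean vector:
  mean(U) = (5 + 8 + 5 + 6 + 5) / 5 = 29/5 = 5.8
  mean(V) = (7 + 2 + 2 + 2 + 2) / 5 = 15/5 = 3
  x̄ = (5.8, 3),  deviation x̄ - mu_0 = (5.8, 3) - (7, 3) = (-1.2, 0).

Step 2 — sample covariance matrix, S[i,j] = (1/(n-1)) · Σ_k (x_{k,i} - mean_i) · (x_{k,j} - mean_j), divisor n-1 = 4:
  S[U,U] = ((-0.8)·(-0.8) + (2.2)·(2.2) + (-0.8)·(-0.8) + (0.2)·(0.2) + (-0.8)·(-0.8)) / 4 = 6.8/4 = 1.7
  S[U,V] = ((-0.8)·(4) + (2.2)·(-1) + (-0.8)·(-1) + (0.2)·(-1) + (-0.8)·(-1)) / 4 = -4/4 = -1
  S[V,V] = ((4)·(4) + (-1)·(-1) + (-1)·(-1) + (-1)·(-1) + (-1)·(-1)) / 4 = 20/4 = 5
  S = [[1.7, -1],
 [-1, 5]].

Step 3 — invert S. det(S) = 1.7·5 - (-1)² = 7.5.
  S^{-1} = (1/det) · [[d, -b], [-b, a]] = [[0.6667, 0.1333],
 [0.1333, 0.2267]].

Step 4 — quadratic form (x̄ - mu_0)^T · S^{-1} · (x̄ - mu_0):
  S^{-1} · (x̄ - mu_0) = (-0.8, -0.16),
  (x̄ - mu_0)^T · [...] = (-1.2)·(-0.8) + (0)·(-0.16) = 0.96.

Step 5 — scale by n: T² = 5 · 0.96 = 4.8.

T² ≈ 4.8


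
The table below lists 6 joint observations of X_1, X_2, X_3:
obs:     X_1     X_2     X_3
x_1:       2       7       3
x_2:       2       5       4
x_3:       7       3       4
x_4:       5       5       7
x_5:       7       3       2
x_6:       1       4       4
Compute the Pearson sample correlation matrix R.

Step 1 — column means:
  mean(X_1) = (2 + 2 + 7 + 5 + 7 + 1) / 6 = 24/6 = 4
  mean(X_2) = (7 + 5 + 3 + 5 + 3 + 4) / 6 = 27/6 = 4.5
  mean(X_3) = (3 + 4 + 4 + 7 + 2 + 4) / 6 = 24/6 = 4

Step 2 — sample variances and covariances s[i,j] = (1/(n-1)) · Σ_k (x_{k,i} - mean_i) · (x_{k,j} - mean_j), with n-1 = 5:
  s[X_1,X_1] = ((-2)·(-2) + (-2)·(-2) + (3)·(3) + (1)·(1) + (3)·(3) + (-3)·(-3)) / 5 = 36/5 = 7.2
  s[X_1,X_2] = ((-2)·(2.5) + (-2)·(0.5) + (3)·(-1.5) + (1)·(0.5) + (3)·(-1.5) + (-3)·(-0.5)) / 5 = -13/5 = -2.6
  s[X_1,X_3] = ((-2)·(-1) + (-2)·(0) + (3)·(0) + (1)·(3) + (3)·(-2) + (-3)·(0)) / 5 = -1/5 = -0.2
  s[X_2,X_2] = ((2.5)·(2.5) + (0.5)·(0.5) + (-1.5)·(-1.5) + (0.5)·(0.5) + (-1.5)·(-1.5) + (-0.5)·(-0.5)) / 5 = 11.5/5 = 2.3
  s[X_2,X_3] = ((2.5)·(-1) + (0.5)·(0) + (-1.5)·(0) + (0.5)·(3) + (-1.5)·(-2) + (-0.5)·(0)) / 5 = 2/5 = 0.4
  s[X_3,X_3] = ((-1)·(-1) + (0)·(0) + (0)·(0) + (3)·(3) + (-2)·(-2) + (0)·(0)) / 5 = 14/5 = 2.8
  Sample standard deviations s_i = √(s[i,i]):
  s(X_1) = √(7.2) = 2.6833
  s(X_2) = √(2.3) = 1.5166
  s(X_3) = √(2.8) = 1.6733

Step 3 — r_{ij} = s_{ij} / (s_i · s_j):
  r[X_1,X_1] = 1 (diagonal).
  r[X_1,X_2] = -2.6 / (2.6833 · 1.5166) = -2.6 / 4.0694 = -0.6389
  r[X_1,X_3] = -0.2 / (2.6833 · 1.6733) = -0.2 / 4.49 = -0.0445
  r[X_2,X_2] = 1 (diagonal).
  r[X_2,X_3] = 0.4 / (1.5166 · 1.6733) = 0.4 / 2.5377 = 0.1576
  r[X_3,X_3] = 1 (diagonal).

R is symmetric with unit diagonal. Assembling:

R = [[1, -0.6389, -0.0445],
 [-0.6389, 1, 0.1576],
 [-0.0445, 0.1576, 1]]


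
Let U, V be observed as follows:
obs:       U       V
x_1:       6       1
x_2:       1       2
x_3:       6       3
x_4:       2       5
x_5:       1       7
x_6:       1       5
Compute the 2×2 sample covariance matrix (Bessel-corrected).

Step 1 — column means:
  mean(U) = (6 + 1 + 6 + 2 + 1 + 1) / 6 = 17/6 = 2.8333
  mean(V) = (1 + 2 + 3 + 5 + 7 + 5) / 6 = 23/6 = 3.8333

Step 2 — sample covariance S[i,j] = (1/(n-1)) · Σ_k (x_{k,i} - mean_i) · (x_{k,j} - mean_j), with n-1 = 5.
  S[U,U] = ((3.1667)·(3.1667) + (-1.8333)·(-1.8333) + (3.1667)·(3.1667) + (-0.8333)·(-0.8333) + (-1.8333)·(-1.8333) + (-1.8333)·(-1.8333)) / 5 = 30.8333/5 = 6.1667
  S[U,V] = ((3.1667)·(-2.8333) + (-1.8333)·(-1.8333) + (3.1667)·(-0.8333) + (-0.8333)·(1.1667) + (-1.8333)·(3.1667) + (-1.8333)·(1.1667)) / 5 = -17.1667/5 = -3.4333
  S[V,V] = ((-2.8333)·(-2.8333) + (-1.8333)·(-1.8333) + (-0.8333)·(-0.8333) + (1.1667)·(1.1667) + (3.1667)·(3.1667) + (1.1667)·(1.1667)) / 5 = 24.8333/5 = 4.9667

S is symmetric (S[j,i] = S[i,j]). Assembling:

S = [[6.1667, -3.4333],
 [-3.4333, 4.9667]]


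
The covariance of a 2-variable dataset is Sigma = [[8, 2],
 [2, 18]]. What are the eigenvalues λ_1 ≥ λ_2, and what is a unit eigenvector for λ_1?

Step 1 — characteristic polynomial of 2×2 Sigma:
  det(Sigma - λI) = λ² - trace · λ + det = 0.
  trace = 8 + 18 = 26, det = 8·18 - (2)² = 140.
Step 2 — discriminant:
  Δ = trace² - 4·det = 676 - 560 = 116.
Step 3 — eigenvalues:
  λ = (trace ± √Δ)/2 = (26 ± 10.7703)/2,
  λ_1 = 18.3852,  λ_2 = 7.6148.

Step 4 — unit eigenvector for λ_1: solve (Sigma - λ_1 I)v = 0. First row:
  (8 - 18.3852)·v_x + (2)·v_y = 0, i.e. (-10.3852)·v_x + (2)·v_y = 0,
  so v ∝ (b, λ_1 - a) = (2, 10.3852) = u.
  ||u|| = √((2)² + (10.3852)²) = √(111.8516) ≈ 10.576,
  v_1 = u/||u|| ≈ (0.1891, 0.982) (||v_1|| = 1).

λ_1 = 18.3852,  λ_2 = 7.6148;  v_1 ≈ (0.1891, 0.982)


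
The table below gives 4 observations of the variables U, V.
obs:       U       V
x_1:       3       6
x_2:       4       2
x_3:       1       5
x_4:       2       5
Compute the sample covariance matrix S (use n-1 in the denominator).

Step 1 — column means:
  mean(U) = (3 + 4 + 1 + 2) / 4 = 10/4 = 2.5
  mean(V) = (6 + 2 + 5 + 5) / 4 = 18/4 = 4.5

Step 2 — sample covariance S[i,j] = (1/(n-1)) · Σ_k (x_{k,i} - mean_i) · (x_{k,j} - mean_j), with n-1 = 3.
  S[U,U] = ((0.5)·(0.5) + (1.5)·(1.5) + (-1.5)·(-1.5) + (-0.5)·(-0.5)) / 3 = 5/3 = 1.6667
  S[U,V] = ((0.5)·(1.5) + (1.5)·(-2.5) + (-1.5)·(0.5) + (-0.5)·(0.5)) / 3 = -4/3 = -1.3333
  S[V,V] = ((1.5)·(1.5) + (-2.5)·(-2.5) + (0.5)·(0.5) + (0.5)·(0.5)) / 3 = 9/3 = 3

S is symmetric (S[j,i] = S[i,j]). Assembling:

S = [[1.6667, -1.3333],
 [-1.3333, 3]]


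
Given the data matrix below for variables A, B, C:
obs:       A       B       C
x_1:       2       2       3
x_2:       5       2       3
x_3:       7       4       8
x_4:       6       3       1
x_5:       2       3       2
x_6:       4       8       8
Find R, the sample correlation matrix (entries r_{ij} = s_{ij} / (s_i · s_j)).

Step 1 — column means:
  mean(A) = (2 + 5 + 7 + 6 + 2 + 4) / 6 = 26/6 = 4.3333
  mean(B) = (2 + 2 + 4 + 3 + 3 + 8) / 6 = 22/6 = 3.6667
  mean(C) = (3 + 3 + 8 + 1 + 2 + 8) / 6 = 25/6 = 4.1667

Step 2 — sample variances and covariances s[i,j] = (1/(n-1)) · Σ_k (x_{k,i} - mean_i) · (x_{k,j} - mean_j), with n-1 = 5:
  s[A,A] = ((-2.3333)·(-2.3333) + (0.6667)·(0.6667) + (2.6667)·(2.6667) + (1.6667)·(1.6667) + (-2.3333)·(-2.3333) + (-0.3333)·(-0.3333)) / 5 = 21.3333/5 = 4.2667
  s[A,B] = ((-2.3333)·(-1.6667) + (0.6667)·(-1.6667) + (2.6667)·(0.3333) + (1.6667)·(-0.6667) + (-2.3333)·(-0.6667) + (-0.3333)·(4.3333)) / 5 = 2.6667/5 = 0.5333
  s[A,C] = ((-2.3333)·(-1.1667) + (0.6667)·(-1.1667) + (2.6667)·(3.8333) + (1.6667)·(-3.1667) + (-2.3333)·(-2.1667) + (-0.3333)·(3.8333)) / 5 = 10.6667/5 = 2.1333
  s[B,B] = ((-1.6667)·(-1.6667) + (-1.6667)·(-1.6667) + (0.3333)·(0.3333) + (-0.6667)·(-0.6667) + (-0.6667)·(-0.6667) + (4.3333)·(4.3333)) / 5 = 25.3333/5 = 5.0667
  s[B,C] = ((-1.6667)·(-1.1667) + (-1.6667)·(-1.1667) + (0.3333)·(3.8333) + (-0.6667)·(-3.1667) + (-0.6667)·(-2.1667) + (4.3333)·(3.8333)) / 5 = 25.3333/5 = 5.0667
  s[C,C] = ((-1.1667)·(-1.1667) + (-1.1667)·(-1.1667) + (3.8333)·(3.8333) + (-3.1667)·(-3.1667) + (-2.1667)·(-2.1667) + (3.8333)·(3.8333)) / 5 = 46.8333/5 = 9.3667
  Sample standard deviations s_i = √(s[i,i]):
  s(A) = √(4.2667) = 2.0656
  s(B) = √(5.0667) = 2.2509
  s(C) = √(9.3667) = 3.0605

Step 3 — r_{ij} = s_{ij} / (s_i · s_j):
  r[A,A] = 1 (diagonal).
  r[A,B] = 0.5333 / (2.0656 · 2.2509) = 0.5333 / 4.6495 = 0.1147
  r[A,C] = 2.1333 / (2.0656 · 3.0605) = 2.1333 / 6.3217 = 0.3375
  r[B,B] = 1 (diagonal).
  r[B,C] = 5.0667 / (2.2509 · 3.0605) = 5.0667 / 6.889 = 0.7355
  r[C,C] = 1 (diagonal).

R is symmetric with unit diagonal. Assembling:

R = [[1, 0.1147, 0.3375],
 [0.1147, 1, 0.7355],
 [0.3375, 0.7355, 1]]


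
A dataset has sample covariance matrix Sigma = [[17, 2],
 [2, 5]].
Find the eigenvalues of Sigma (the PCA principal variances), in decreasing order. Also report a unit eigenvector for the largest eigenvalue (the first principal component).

Step 1 — characteristic polynomial of 2×2 Sigma:
  det(Sigma - λI) = λ² - trace · λ + det = 0.
  trace = 17 + 5 = 22, det = 17·5 - (2)² = 81.
Step 2 — discriminant:
  Δ = trace² - 4·det = 484 - 324 = 160.
Step 3 — eigenvalues:
  λ = (trace ± √Δ)/2 = (22 ± 12.6491)/2,
  λ_1 = 17.3246,  λ_2 = 4.6754.

Step 4 — unit eigenvector for λ_1: solve (Sigma - λ_1 I)v = 0. First row:
  (17 - 17.3246)·v_x + (2)·v_y = 0, i.e. (-0.3246)·v_x + (2)·v_y = 0,
  so v ∝ (b, λ_1 - a) = (2, 0.3246) = u.
  ||u|| = √((2)² + (0.3246)²) = √(4.1053) ≈ 2.0262,
  v_1 = u/||u|| ≈ (0.9871, 0.1602) (||v_1|| = 1).

λ_1 = 17.3246,  λ_2 = 4.6754;  v_1 ≈ (0.9871, 0.1602)


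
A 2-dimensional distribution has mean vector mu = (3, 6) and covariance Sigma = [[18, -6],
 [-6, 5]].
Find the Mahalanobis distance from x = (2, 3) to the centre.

Step 1 — centre the observation: (x - mu) = (-1, -3).

Step 2 — invert Sigma. det(Sigma) = 18·5 - (-6)² = 54.
  Sigma^{-1} = (1/det) · [[d, -b], [-b, a]] = [[0.0926, 0.1111],
 [0.1111, 0.3333]].

Step 3 — form the quadratic (x - mu)^T · Sigma^{-1} · (x - mu):
  Sigma^{-1} · (x - mu) = (-0.4259, -1.1111).
  (x - mu)^T · [Sigma^{-1} · (x - mu)] = (-1)·(-0.4259) + (-3)·(-1.1111) = 3.7593.

Step 4 — take square root: d = √(3.7593) ≈ 1.9389.

d(x, mu) = √(3.7593) ≈ 1.9389


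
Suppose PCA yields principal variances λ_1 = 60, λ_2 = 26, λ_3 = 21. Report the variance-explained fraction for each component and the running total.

Step 1 — total variance = trace(Sigma) = Σ λ_i = 60 + 26 + 21 = 107.

Step 2 — fraction explained by component i = λ_i / Σ λ:
  PC1: 60/107 = 0.5607
  PC2: 26/107 = 0.243
  PC3: 21/107 = 0.1963

Step 3 — cumulative fraction after k components = (λ_1 + ... + λ_k) / Σ λ:
  k = 1: 60/107 = 0.5607
  k = 2: (60 + 26)/107 = 86/107 = 0.8037
  k = 3: (60 + 26 + 21)/107 = 107/107 = 1

Summary (fraction, with percent):

explained: PC1 0.5607 (56.07%), PC2 0.243 (24.3%), PC3 0.1963 (19.63%);  cumulative: 0.5607, 0.8037, 1


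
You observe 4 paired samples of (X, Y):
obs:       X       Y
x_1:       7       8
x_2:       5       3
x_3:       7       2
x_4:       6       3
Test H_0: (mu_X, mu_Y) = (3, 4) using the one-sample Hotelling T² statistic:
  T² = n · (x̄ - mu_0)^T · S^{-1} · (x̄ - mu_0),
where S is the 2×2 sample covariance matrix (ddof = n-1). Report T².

Step 1 — sample mean vector:
  mean(X) = (7 + 5 + 7 + 6) / 4 = 25/4 = 6.25
  mean(Y) = (8 + 3 + 2 + 3) / 4 = 16/4 = 4
  x̄ = (6.25, 4),  deviation x̄ - mu_0 = (6.25, 4) - (3, 4) = (3.25, 0).

Step 2 — sample covariance matrix, S[i,j] = (1/(n-1)) · Σ_k (x_{k,i} - mean_i) · (x_{k,j} - mean_j), divisor n-1 = 3:
  S[X,X] = ((0.75)·(0.75) + (-1.25)·(-1.25) + (0.75)·(0.75) + (-0.25)·(-0.25)) / 3 = 2.75/3 = 0.9167
  S[X,Y] = ((0.75)·(4) + (-1.25)·(-1) + (0.75)·(-2) + (-0.25)·(-1)) / 3 = 3/3 = 1
  S[Y,Y] = ((4)·(4) + (-1)·(-1) + (-2)·(-2) + (-1)·(-1)) / 3 = 22/3 = 7.3333
  S = [[0.9167, 1],
 [1, 7.3333]].

Step 3 — invert S. det(S) = 0.9167·7.3333 - (1)² = 5.7222.
  S^{-1} = (1/det) · [[d, -b], [-b, a]] = [[1.2816, -0.1748],
 [-0.1748, 0.1602]].

Step 4 — quadratic form (x̄ - mu_0)^T · S^{-1} · (x̄ - mu_0):
  S^{-1} · (x̄ - mu_0) = (4.165, -0.568),
  (x̄ - mu_0)^T · [...] = (3.25)·(4.165) + (0)·(-0.568) = 13.5364.

Step 5 — scale by n: T² = 4 · 13.5364 = 54.1456.

T² ≈ 54.1456


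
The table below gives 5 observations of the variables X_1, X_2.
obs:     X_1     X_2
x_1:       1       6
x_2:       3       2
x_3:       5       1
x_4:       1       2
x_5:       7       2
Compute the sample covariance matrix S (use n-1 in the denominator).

Step 1 — column means:
  mean(X_1) = (1 + 3 + 5 + 1 + 7) / 5 = 17/5 = 3.4
  mean(X_2) = (6 + 2 + 1 + 2 + 2) / 5 = 13/5 = 2.6

Step 2 — sample covariance S[i,j] = (1/(n-1)) · Σ_k (x_{k,i} - mean_i) · (x_{k,j} - mean_j), with n-1 = 4.
  S[X_1,X_1] = ((-2.4)·(-2.4) + (-0.4)·(-0.4) + (1.6)·(1.6) + (-2.4)·(-2.4) + (3.6)·(3.6)) / 4 = 27.2/4 = 6.8
  S[X_1,X_2] = ((-2.4)·(3.4) + (-0.4)·(-0.6) + (1.6)·(-1.6) + (-2.4)·(-0.6) + (3.6)·(-0.6)) / 4 = -11.2/4 = -2.8
  S[X_2,X_2] = ((3.4)·(3.4) + (-0.6)·(-0.6) + (-1.6)·(-1.6) + (-0.6)·(-0.6) + (-0.6)·(-0.6)) / 4 = 15.2/4 = 3.8

S is symmetric (S[j,i] = S[i,j]). Assembling:

S = [[6.8, -2.8],
 [-2.8, 3.8]]


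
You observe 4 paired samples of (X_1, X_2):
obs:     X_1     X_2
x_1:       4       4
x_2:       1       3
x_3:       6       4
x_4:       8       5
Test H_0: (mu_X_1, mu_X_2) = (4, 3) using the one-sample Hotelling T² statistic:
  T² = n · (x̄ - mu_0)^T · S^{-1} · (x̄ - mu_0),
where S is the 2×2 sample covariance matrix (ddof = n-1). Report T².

Step 1 — sample mean vector:
  mean(X_1) = (4 + 1 + 6 + 8) / 4 = 19/4 = 4.75
  mean(X_2) = (4 + 3 + 4 + 5) / 4 = 16/4 = 4
  x̄ = (4.75, 4),  deviation x̄ - mu_0 = (4.75, 4) - (4, 3) = (0.75, 1).

Step 2 — sample covariance matrix, S[i,j] = (1/(n-1)) · Σ_k (x_{k,i} - mean_i) · (x_{k,j} - mean_j), divisor n-1 = 3:
  S[X_1,X_1] = ((-0.75)·(-0.75) + (-3.75)·(-3.75) + (1.25)·(1.25) + (3.25)·(3.25)) / 3 = 26.75/3 = 8.9167
  S[X_1,X_2] = ((-0.75)·(0) + (-3.75)·(-1) + (1.25)·(0) + (3.25)·(1)) / 3 = 7/3 = 2.3333
  S[X_2,X_2] = ((0)·(0) + (-1)·(-1) + (0)·(0) + (1)·(1)) / 3 = 2/3 = 0.6667
  S = [[8.9167, 2.3333],
 [2.3333, 0.6667]].

Step 3 — invert S. det(S) = 8.9167·0.6667 - (2.3333)² = 0.5.
  S^{-1} = (1/det) · [[d, -b], [-b, a]] = [[1.3333, -4.6667],
 [-4.6667, 17.8333]].

Step 4 — quadratic form (x̄ - mu_0)^T · S^{-1} · (x̄ - mu_0):
  S^{-1} · (x̄ - mu_0) = (-3.6667, 14.3333),
  (x̄ - mu_0)^T · [...] = (0.75)·(-3.6667) + (1)·(14.3333) = 11.5833.

Step 5 — scale by n: T² = 4 · 11.5833 = 46.3333.

T² ≈ 46.3333


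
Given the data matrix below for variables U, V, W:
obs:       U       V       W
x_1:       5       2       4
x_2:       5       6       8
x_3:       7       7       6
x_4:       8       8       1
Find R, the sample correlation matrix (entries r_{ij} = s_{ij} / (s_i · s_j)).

Step 1 — column means:
  mean(U) = (5 + 5 + 7 + 8) / 4 = 25/4 = 6.25
  mean(V) = (2 + 6 + 7 + 8) / 4 = 23/4 = 5.75
  mean(W) = (4 + 8 + 6 + 1) / 4 = 19/4 = 4.75

Step 2 — sample variances and covariances s[i,j] = (1/(n-1)) · Σ_k (x_{k,i} - mean_i) · (x_{k,j} - mean_j), with n-1 = 3:
  s[U,U] = ((-1.25)·(-1.25) + (-1.25)·(-1.25) + (0.75)·(0.75) + (1.75)·(1.75)) / 3 = 6.75/3 = 2.25
  s[U,V] = ((-1.25)·(-3.75) + (-1.25)·(0.25) + (0.75)·(1.25) + (1.75)·(2.25)) / 3 = 9.25/3 = 3.0833
  s[U,W] = ((-1.25)·(-0.75) + (-1.25)·(3.25) + (0.75)·(1.25) + (1.75)·(-3.75)) / 3 = -8.75/3 = -2.9167
  s[V,V] = ((-3.75)·(-3.75) + (0.25)·(0.25) + (1.25)·(1.25) + (2.25)·(2.25)) / 3 = 20.75/3 = 6.9167
  s[V,W] = ((-3.75)·(-0.75) + (0.25)·(3.25) + (1.25)·(1.25) + (2.25)·(-3.75)) / 3 = -3.25/3 = -1.0833
  s[W,W] = ((-0.75)·(-0.75) + (3.25)·(3.25) + (1.25)·(1.25) + (-3.75)·(-3.75)) / 3 = 26.75/3 = 8.9167
  Sample standard deviations s_i = √(s[i,i]):
  s(U) = √(2.25) = 1.5
  s(V) = √(6.9167) = 2.63
  s(W) = √(8.9167) = 2.9861

Step 3 — r_{ij} = s_{ij} / (s_i · s_j):
  r[U,U] = 1 (diagonal).
  r[U,V] = 3.0833 / (1.5 · 2.63) = 3.0833 / 3.9449 = 0.7816
  r[U,W] = -2.9167 / (1.5 · 2.9861) = -2.9167 / 4.4791 = -0.6512
  r[V,V] = 1 (diagonal).
  r[V,W] = -1.0833 / (2.63 · 2.9861) = -1.0833 / 7.8533 = -0.1379
  r[W,W] = 1 (diagonal).

R is symmetric with unit diagonal. Assembling:

R = [[1, 0.7816, -0.6512],
 [0.7816, 1, -0.1379],
 [-0.6512, -0.1379, 1]]


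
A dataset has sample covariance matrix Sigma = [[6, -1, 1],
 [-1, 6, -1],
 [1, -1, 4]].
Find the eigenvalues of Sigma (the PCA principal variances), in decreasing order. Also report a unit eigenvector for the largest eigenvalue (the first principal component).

Step 1 — characteristic polynomial p(λ) = det(λI - Sigma) = λ³ - tr·λ² + c_1·λ - det, where tr = trace, c_1 = sum of the principal 2×2 minors, det = det(Sigma):
  tr = 6 + 6 + 4 = 16,
  c_1 = (6·6 - (-1)²) + (6·4 - (1)²) + (6·4 - (-1)²) = 35 + 23 + 23 = 81,
  det = 6·(6·4 - (-1)²) - (-1)·((-1)·4 - (-1)·(1)) + (1)·((-1)·(-1) - 6·(1)) = 6·(23) - (-1)·(-3) + (1)·(-5) = 130.
  So p(λ) = λ³ - 16λ² + 81λ - 130.
Step 2 — look for an integer root (rational root theorem: any rational root is an integer divisor of 130). Testing λ = 5:
  p(5) = 125 - 400 + 405 - 130 = 0  ✓
  Dividing out (λ - 5): p(λ) = (λ - 5)(λ² - 11λ + 26).
Step 3 — remaining eigenvalues from the quadratic λ² - 11λ + 26 = 0:
  Δ = 11² - 4·26 = 121 - 104 = 17,  λ = (11 ± √17)/2 = (11 ± 4.1231)/2 ≈ 7.5616 or 3.4384.
  Sorted: λ_1 = 7.5616,  λ_2 = 5,  λ_3 = 3.4384  (check: sum = 16 = tr ✓).

Step 4 — unit eigenvector for λ_1 ≈ 7.5616: v spans the null space of (Sigma - λ_1 I), whose rows are
  r_1 = (-1.5616, -1, 1),  r_2 = (-1, -1.5616, -1),  r_3 = (1, -1, -3.5616).
  v is orthogonal to every row, so take v ∝ r_1 × r_2 = ((-1)·(-1) - (1)·(-1.5616), (1)·(-1) - (-1.5616)·(-1), (-1.5616)·(-1.5616) - (-1)·(-1)) ≈ (2.5616, -2.5616, 1.4384).
  Let u = (2.5616, -2.5616, 1.4384).
  ||u|| = √((2.5616)² + (-2.5616)² + (1.4384)²) = √(15.1922) ≈ 3.8977,  v_1 = u/||u|| ≈ (0.6572, -0.6572, 0.369) (||v_1|| = 1).

λ_1 = 7.5616,  λ_2 = 5,  λ_3 = 3.4384;  v_1 ≈ (0.6572, -0.6572, 0.369)


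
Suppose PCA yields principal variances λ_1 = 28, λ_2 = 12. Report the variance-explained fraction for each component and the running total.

Step 1 — total variance = trace(Sigma) = Σ λ_i = 28 + 12 = 40.

Step 2 — fraction explained by component i = λ_i / Σ λ:
  PC1: 28/40 = 0.7
  PC2: 12/40 = 0.3

Step 3 — cumulative fraction after k components = (λ_1 + ... + λ_k) / Σ λ:
  k = 1: 28/40 = 0.7
  k = 2: (28 + 12)/40 = 40/40 = 1

Summary (fraction, with percent):

explained: PC1 0.7 (70%), PC2 0.3 (30%);  cumulative: 0.7, 1


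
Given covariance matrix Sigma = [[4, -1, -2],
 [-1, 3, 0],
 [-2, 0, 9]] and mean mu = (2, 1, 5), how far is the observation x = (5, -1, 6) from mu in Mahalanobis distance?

Step 1 — centre the observation: (x - mu) = (3, -2, 1).

Step 2 — invert Sigma (cofactor / det for 3×3, or solve directly):
  Sigma^{-1} = [[0.3103, 0.1034, 0.069],
 [0.1034, 0.3678, 0.023],
 [0.069, 0.023, 0.1264]].

Step 3 — form the quadratic (x - mu)^T · Sigma^{-1} · (x - mu):
  Sigma^{-1} · (x - mu) = (0.7931, -0.4023, 0.2874).
  (x - mu)^T · [Sigma^{-1} · (x - mu)] = (3)·(0.7931) + (-2)·(-0.4023) + (1)·(0.2874) = 3.4713.

Step 4 — take square root: d = √(3.4713) ≈ 1.8631.

d(x, mu) = √(3.4713) ≈ 1.8631


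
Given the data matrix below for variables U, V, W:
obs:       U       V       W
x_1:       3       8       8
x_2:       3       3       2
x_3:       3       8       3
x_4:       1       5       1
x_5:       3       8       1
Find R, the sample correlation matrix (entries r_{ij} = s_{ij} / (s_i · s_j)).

Step 1 — column means:
  mean(U) = (3 + 3 + 3 + 1 + 3) / 5 = 13/5 = 2.6
  mean(V) = (8 + 3 + 8 + 5 + 8) / 5 = 32/5 = 6.4
  mean(W) = (8 + 2 + 3 + 1 + 1) / 5 = 15/5 = 3

Step 2 — sample variances and covariances s[i,j] = (1/(n-1)) · Σ_k (x_{k,i} - mean_i) · (x_{k,j} - mean_j), with n-1 = 4:
  s[U,U] = ((0.4)·(0.4) + (0.4)·(0.4) + (0.4)·(0.4) + (-1.6)·(-1.6) + (0.4)·(0.4)) / 4 = 3.2/4 = 0.8
  s[U,V] = ((0.4)·(1.6) + (0.4)·(-3.4) + (0.4)·(1.6) + (-1.6)·(-1.4) + (0.4)·(1.6)) / 4 = 2.8/4 = 0.7
  s[U,W] = ((0.4)·(5) + (0.4)·(-1) + (0.4)·(0) + (-1.6)·(-2) + (0.4)·(-2)) / 4 = 4/4 = 1
  s[V,V] = ((1.6)·(1.6) + (-3.4)·(-3.4) + (1.6)·(1.6) + (-1.4)·(-1.4) + (1.6)·(1.6)) / 4 = 21.2/4 = 5.3
  s[V,W] = ((1.6)·(5) + (-3.4)·(-1) + (1.6)·(0) + (-1.4)·(-2) + (1.6)·(-2)) / 4 = 11/4 = 2.75
  s[W,W] = ((5)·(5) + (-1)·(-1) + (0)·(0) + (-2)·(-2) + (-2)·(-2)) / 4 = 34/4 = 8.5
  Sample standard deviations s_i = √(s[i,i]):
  s(U) = √(0.8) = 0.8944
  s(V) = √(5.3) = 2.3022
  s(W) = √(8.5) = 2.9155

Step 3 — r_{ij} = s_{ij} / (s_i · s_j):
  r[U,U] = 1 (diagonal).
  r[U,V] = 0.7 / (0.8944 · 2.3022) = 0.7 / 2.0591 = 0.34
  r[U,W] = 1 / (0.8944 · 2.9155) = 1 / 2.6077 = 0.3835
  r[V,V] = 1 (diagonal).
  r[V,W] = 2.75 / (2.3022 · 2.9155) = 2.75 / 6.7119 = 0.4097
  r[W,W] = 1 (diagonal).

R is symmetric with unit diagonal. Assembling:

R = [[1, 0.34, 0.3835],
 [0.34, 1, 0.4097],
 [0.3835, 0.4097, 1]]


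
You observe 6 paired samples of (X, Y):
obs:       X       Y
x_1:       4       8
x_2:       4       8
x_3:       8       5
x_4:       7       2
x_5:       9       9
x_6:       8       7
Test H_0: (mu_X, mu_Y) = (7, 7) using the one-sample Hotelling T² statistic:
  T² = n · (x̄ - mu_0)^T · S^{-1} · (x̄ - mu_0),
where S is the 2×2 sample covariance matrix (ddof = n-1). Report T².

Step 1 — sample mean vector:
  mean(X) = (4 + 4 + 8 + 7 + 9 + 8) / 6 = 40/6 = 6.6667
  mean(Y) = (8 + 8 + 5 + 2 + 9 + 7) / 6 = 39/6 = 6.5
  x̄ = (6.6667, 6.5),  deviation x̄ - mu_0 = (6.6667, 6.5) - (7, 7) = (-0.3333, -0.5).

Step 2 — sample covariance matrix, S[i,j] = (1/(n-1)) · Σ_k (x_{k,i} - mean_i) · (x_{k,j} - mean_j), divisor n-1 = 5:
  S[X,X] = ((-2.6667)·(-2.6667) + (-2.6667)·(-2.6667) + (1.3333)·(1.3333) + (0.3333)·(0.3333) + (2.3333)·(2.3333) + (1.3333)·(1.3333)) / 5 = 23.3333/5 = 4.6667
  S[X,Y] = ((-2.6667)·(1.5) + (-2.6667)·(1.5) + (1.3333)·(-1.5) + (0.3333)·(-4.5) + (2.3333)·(2.5) + (1.3333)·(0.5)) / 5 = -5/5 = -1
  S[Y,Y] = ((1.5)·(1.5) + (1.5)·(1.5) + (-1.5)·(-1.5) + (-4.5)·(-4.5) + (2.5)·(2.5) + (0.5)·(0.5)) / 5 = 33.5/5 = 6.7
  S = [[4.6667, -1],
 [-1, 6.7]].

Step 3 — invert S. det(S) = 4.6667·6.7 - (-1)² = 30.2667.
  S^{-1} = (1/det) · [[d, -b], [-b, a]] = [[0.2214, 0.033],
 [0.033, 0.1542]].

Step 4 — quadratic form (x̄ - mu_0)^T · S^{-1} · (x̄ - mu_0):
  S^{-1} · (x̄ - mu_0) = (-0.0903, -0.0881),
  (x̄ - mu_0)^T · [...] = (-0.3333)·(-0.0903) + (-0.5)·(-0.0881) = 0.0742.

Step 5 — scale by n: T² = 6 · 0.0742 = 0.4449.

T² ≈ 0.4449


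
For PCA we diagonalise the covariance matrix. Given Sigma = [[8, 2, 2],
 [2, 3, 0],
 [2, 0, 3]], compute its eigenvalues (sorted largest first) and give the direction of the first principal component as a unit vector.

Step 1 — characteristic polynomial p(λ) = det(λI - Sigma) = λ³ - tr·λ² + c_1·λ - det, where tr = trace, c_1 = sum of the principal 2×2 minors, det = det(Sigma):
  tr = 8 + 3 + 3 = 14,
  c_1 = (8·3 - (2)²) + (8·3 - (2)²) + (3·3 - (0)²) = 20 + 20 + 9 = 49,
  det = 8·(3·3 - (0)²) - (2)·((2)·3 - (0)·(2)) + (2)·((2)·(0) - 3·(2)) = 8·(9) - (2)·(6) + (2)·(-6) = 48.
  So p(λ) = λ³ - 14λ² + 49λ - 48.
Step 2 — look for an integer root (rational root theorem: any rational root is an integer divisor of 48). Testing λ = 3:
  p(3) = 27 - 126 + 147 - 48 = 0  ✓
  Dividing out (λ - 3): p(λ) = (λ - 3)(λ² - 11λ + 16).
Step 3 — remaining eigenvalues from the quadratic λ² - 11λ + 16 = 0:
  Δ = 11² - 4·16 = 121 - 64 = 57,  λ = (11 ± √57)/2 = (11 ± 7.5498)/2 ≈ 9.2749 or 1.7251.
  Sorted: λ_1 = 9.2749,  λ_2 = 3,  λ_3 = 1.7251  (check: sum = 14 = tr ✓).

Step 4 — unit eigenvector for λ_1 ≈ 9.2749: v spans the null space of (Sigma - λ_1 I), whose rows are
  r_1 = (-1.2749, 2, 2),  r_2 = (2, -6.2749, 0),  r_3 = (2, 0, -6.2749).
  v is orthogonal to every row, so take v ∝ r_1 × r_2 = ((2)·(0) - (2)·(-6.2749), (2)·(2) - (-1.2749)·(0), (-1.2749)·(-6.2749) - (2)·(2)) ≈ (12.5498, 4, 4).
  Let u = (12.5498, 4, 4).
  ||u|| = √((12.5498)² + (4)² + (4)²) = √(189.4983) ≈ 13.7658,  v_1 = u/||u|| ≈ (0.9117, 0.2906, 0.2906) (||v_1|| = 1).

λ_1 = 9.2749,  λ_2 = 3,  λ_3 = 1.7251;  v_1 ≈ (0.9117, 0.2906, 0.2906)


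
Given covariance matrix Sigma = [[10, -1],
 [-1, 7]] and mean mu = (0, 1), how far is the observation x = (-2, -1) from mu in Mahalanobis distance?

Step 1 — centre the observation: (x - mu) = (-2, -2).

Step 2 — invert Sigma. det(Sigma) = 10·7 - (-1)² = 69.
  Sigma^{-1} = (1/det) · [[d, -b], [-b, a]] = [[0.1014, 0.0145],
 [0.0145, 0.1449]].

Step 3 — form the quadratic (x - mu)^T · Sigma^{-1} · (x - mu):
  Sigma^{-1} · (x - mu) = (-0.2319, -0.3188).
  (x - mu)^T · [Sigma^{-1} · (x - mu)] = (-2)·(-0.2319) + (-2)·(-0.3188) = 1.1014.

Step 4 — take square root: d = √(1.1014) ≈ 1.0495.

d(x, mu) = √(1.1014) ≈ 1.0495


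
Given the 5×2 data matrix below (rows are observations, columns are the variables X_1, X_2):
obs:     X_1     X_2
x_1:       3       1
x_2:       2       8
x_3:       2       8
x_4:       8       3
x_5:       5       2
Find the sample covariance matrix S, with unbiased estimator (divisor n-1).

Step 1 — column means:
  mean(X_1) = (3 + 2 + 2 + 8 + 5) / 5 = 20/5 = 4
  mean(X_2) = (1 + 8 + 8 + 3 + 2) / 5 = 22/5 = 4.4

Step 2 — sample covariance S[i,j] = (1/(n-1)) · Σ_k (x_{k,i} - mean_i) · (x_{k,j} - mean_j), with n-1 = 4.
  S[X_1,X_1] = ((-1)·(-1) + (-2)·(-2) + (-2)·(-2) + (4)·(4) + (1)·(1)) / 4 = 26/4 = 6.5
  S[X_1,X_2] = ((-1)·(-3.4) + (-2)·(3.6) + (-2)·(3.6) + (4)·(-1.4) + (1)·(-2.4)) / 4 = -19/4 = -4.75
  S[X_2,X_2] = ((-3.4)·(-3.4) + (3.6)·(3.6) + (3.6)·(3.6) + (-1.4)·(-1.4) + (-2.4)·(-2.4)) / 4 = 45.2/4 = 11.3

S is symmetric (S[j,i] = S[i,j]). Assembling:

S = [[6.5, -4.75],
 [-4.75, 11.3]]


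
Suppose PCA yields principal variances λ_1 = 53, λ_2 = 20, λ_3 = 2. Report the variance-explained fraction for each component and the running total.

Step 1 — total variance = trace(Sigma) = Σ λ_i = 53 + 20 + 2 = 75.

Step 2 — fraction explained by component i = λ_i / Σ λ:
  PC1: 53/75 = 0.7067
  PC2: 20/75 = 0.2667
  PC3: 2/75 = 0.0267

Step 3 — cumulative fraction after k components = (λ_1 + ... + λ_k) / Σ λ:
  k = 1: 53/75 = 0.7067
  k = 2: (53 + 20)/75 = 73/75 = 0.9733
  k = 3: (53 + 20 + 2)/75 = 75/75 = 1

Summary (fraction, with percent):

explained: PC1 0.7067 (70.67%), PC2 0.2667 (26.67%), PC3 0.0267 (2.67%);  cumulative: 0.7067, 0.9733, 1


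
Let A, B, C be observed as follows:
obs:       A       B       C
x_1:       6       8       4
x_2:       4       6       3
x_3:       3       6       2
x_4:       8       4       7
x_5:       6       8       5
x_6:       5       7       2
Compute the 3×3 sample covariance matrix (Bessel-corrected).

Step 1 — column means:
  mean(A) = (6 + 4 + 3 + 8 + 6 + 5) / 6 = 32/6 = 5.3333
  mean(B) = (8 + 6 + 6 + 4 + 8 + 7) / 6 = 39/6 = 6.5
  mean(C) = (4 + 3 + 2 + 7 + 5 + 2) / 6 = 23/6 = 3.8333

Step 2 — sample covariance S[i,j] = (1/(n-1)) · Σ_k (x_{k,i} - mean_i) · (x_{k,j} - mean_j), with n-1 = 5.
  S[A,A] = ((0.6667)·(0.6667) + (-1.3333)·(-1.3333) + (-2.3333)·(-2.3333) + (2.6667)·(2.6667) + (0.6667)·(0.6667) + (-0.3333)·(-0.3333)) / 5 = 15.3333/5 = 3.0667
  S[A,B] = ((0.6667)·(1.5) + (-1.3333)·(-0.5) + (-2.3333)·(-0.5) + (2.6667)·(-2.5) + (0.6667)·(1.5) + (-0.3333)·(0.5)) / 5 = -3/5 = -0.6
  S[A,C] = ((0.6667)·(0.1667) + (-1.3333)·(-0.8333) + (-2.3333)·(-1.8333) + (2.6667)·(3.1667) + (0.6667)·(1.1667) + (-0.3333)·(-1.8333)) / 5 = 15.3333/5 = 3.0667
  S[B,B] = ((1.5)·(1.5) + (-0.5)·(-0.5) + (-0.5)·(-0.5) + (-2.5)·(-2.5) + (1.5)·(1.5) + (0.5)·(0.5)) / 5 = 11.5/5 = 2.3
  S[B,C] = ((1.5)·(0.1667) + (-0.5)·(-0.8333) + (-0.5)·(-1.8333) + (-2.5)·(3.1667) + (1.5)·(1.1667) + (0.5)·(-1.8333)) / 5 = -5.5/5 = -1.1
  S[C,C] = ((0.1667)·(0.1667) + (-0.8333)·(-0.8333) + (-1.8333)·(-1.8333) + (3.1667)·(3.1667) + (1.1667)·(1.1667) + (-1.8333)·(-1.8333)) / 5 = 18.8333/5 = 3.7667

S is symmetric (S[j,i] = S[i,j]). Assembling:

S = [[3.0667, -0.6, 3.0667],
 [-0.6, 2.3, -1.1],
 [3.0667, -1.1, 3.7667]]


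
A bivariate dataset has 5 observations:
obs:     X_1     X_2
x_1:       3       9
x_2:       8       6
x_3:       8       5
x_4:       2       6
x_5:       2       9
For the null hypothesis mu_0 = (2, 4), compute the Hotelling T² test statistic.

Step 1 — sample mean vector:
  mean(X_1) = (3 + 8 + 8 + 2 + 2) / 5 = 23/5 = 4.6
  mean(X_2) = (9 + 6 + 5 + 6 + 9) / 5 = 35/5 = 7
  x̄ = (4.6, 7),  deviation x̄ - mu_0 = (4.6, 7) - (2, 4) = (2.6, 3).

Step 2 — sample covariance matrix, S[i,j] = (1/(n-1)) · Σ_k (x_{k,i} - mean_i) · (x_{k,j} - mean_j), divisor n-1 = 4:
  S[X_1,X_1] = ((-1.6)·(-1.6) + (3.4)·(3.4) + (3.4)·(3.4) + (-2.6)·(-2.6) + (-2.6)·(-2.6)) / 4 = 39.2/4 = 9.8
  S[X_1,X_2] = ((-1.6)·(2) + (3.4)·(-1) + (3.4)·(-2) + (-2.6)·(-1) + (-2.6)·(2)) / 4 = -16/4 = -4
  S[X_2,X_2] = ((2)·(2) + (-1)·(-1) + (-2)·(-2) + (-1)·(-1) + (2)·(2)) / 4 = 14/4 = 3.5
  S = [[9.8, -4],
 [-4, 3.5]].

Step 3 — invert S. det(S) = 9.8·3.5 - (-4)² = 18.3.
  S^{-1} = (1/det) · [[d, -b], [-b, a]] = [[0.1913, 0.2186],
 [0.2186, 0.5355]].

Step 4 — quadratic form (x̄ - mu_0)^T · S^{-1} · (x̄ - mu_0):
  S^{-1} · (x̄ - mu_0) = (1.153, 2.1749),
  (x̄ - mu_0)^T · [...] = (2.6)·(1.153) + (3)·(2.1749) = 9.5224.

Step 5 — scale by n: T² = 5 · 9.5224 = 47.612.

T² ≈ 47.612


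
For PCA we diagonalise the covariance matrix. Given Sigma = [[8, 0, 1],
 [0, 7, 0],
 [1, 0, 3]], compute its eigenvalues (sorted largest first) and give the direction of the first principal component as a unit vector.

Step 1 — characteristic polynomial p(λ) = det(λI - Sigma) = λ³ - tr·λ² + c_1·λ - det, where tr = trace, c_1 = sum of the principal 2×2 minors, det = det(Sigma):
  tr = 8 + 7 + 3 = 18,
  c_1 = (8·7 - (0)²) + (8·3 - (1)²) + (7·3 - (0)²) = 56 + 23 + 21 = 100,
  det = 8·(7·3 - (0)²) - (0)·((0)·3 - (0)·(1)) + (1)·((0)·(0) - 7·(1)) = 8·(21) - (0)·(0) + (1)·(-7) = 161.
  So p(λ) = λ³ - 18λ² + 100λ - 161.
Step 2 — look for an integer root (rational root theorem: any rational root is an integer divisor of 161). Testing λ = 7:
  p(7) = 343 - 882 + 700 - 161 = 0  ✓
  Dividing out (λ - 7): p(λ) = (λ - 7)(λ² - 11λ + 23).
Step 3 — remaining eigenvalues from the quadratic λ² - 11λ + 23 = 0:
  Δ = 11² - 4·23 = 121 - 92 = 29,  λ = (11 ± √29)/2 = (11 ± 5.3852)/2 ≈ 8.1926 or 2.8074.
  Sorted: λ_1 = 8.1926,  λ_2 = 7,  λ_3 = 2.8074  (check: sum = 18 = tr ✓).

Step 4 — unit eigenvector for λ_1 ≈ 8.1926: v spans the null space of (Sigma - λ_1 I), whose rows are
  r_1 = (-0.1926, 0, 1),  r_2 = (0, -1.1926, 0),  r_3 = (1, 0, -5.1926).
  v is orthogonal to every row, so take v ∝ r_1 × r_2 = ((0)·(0) - (1)·(-1.1926), (1)·(0) - (-0.1926)·(0), (-0.1926)·(-1.1926) - (0)·(0)) ≈ (1.1926, 0, 0.2297).
  Let u = (1.1926, 0, 0.2297).
  ||u|| = √((1.1926)² + (0)² + (0.2297)²) = √(1.475) ≈ 1.2145,  v_1 = u/||u|| ≈ (0.982, 0, 0.1891) (||v_1|| = 1).

λ_1 = 8.1926,  λ_2 = 7,  λ_3 = 2.8074;  v_1 ≈ (0.982, 0, 0.1891)


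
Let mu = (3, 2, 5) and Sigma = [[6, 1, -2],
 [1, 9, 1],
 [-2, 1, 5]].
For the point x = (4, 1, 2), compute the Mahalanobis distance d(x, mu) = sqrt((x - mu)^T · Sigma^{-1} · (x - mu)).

Step 1 — centre the observation: (x - mu) = (1, -1, -3).

Step 2 — invert Sigma (cofactor / det for 3×3, or solve directly):
  Sigma^{-1} = [[0.2009, -0.032, 0.0868],
 [-0.032, 0.1187, -0.0365],
 [0.0868, -0.0365, 0.242]].

Step 3 — form the quadratic (x - mu)^T · Sigma^{-1} · (x - mu):
  Sigma^{-1} · (x - mu) = (-0.0274, -0.0411, -0.6027).
  (x - mu)^T · [Sigma^{-1} · (x - mu)] = (1)·(-0.0274) + (-1)·(-0.0411) + (-3)·(-0.6027) = 1.8219.

Step 4 — take square root: d = √(1.8219) ≈ 1.3498.

d(x, mu) = √(1.8219) ≈ 1.3498


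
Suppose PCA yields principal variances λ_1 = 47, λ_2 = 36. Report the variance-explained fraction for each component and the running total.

Step 1 — total variance = trace(Sigma) = Σ λ_i = 47 + 36 = 83.

Step 2 — fraction explained by component i = λ_i / Σ λ:
  PC1: 47/83 = 0.5663
  PC2: 36/83 = 0.4337

Step 3 — cumulative fraction after k components = (λ_1 + ... + λ_k) / Σ λ:
  k = 1: 47/83 = 0.5663
  k = 2: (47 + 36)/83 = 83/83 = 1

Summary (fraction, with percent):

explained: PC1 0.5663 (56.63%), PC2 0.4337 (43.37%);  cumulative: 0.5663, 1


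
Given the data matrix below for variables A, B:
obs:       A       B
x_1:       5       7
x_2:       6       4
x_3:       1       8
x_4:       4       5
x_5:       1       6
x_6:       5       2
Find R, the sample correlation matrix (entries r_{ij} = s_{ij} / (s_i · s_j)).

Step 1 — column means:
  mean(A) = (5 + 6 + 1 + 4 + 1 + 5) / 6 = 22/6 = 3.6667
  mean(B) = (7 + 4 + 8 + 5 + 6 + 2) / 6 = 32/6 = 5.3333

Step 2 — sample variances and covariances s[i,j] = (1/(n-1)) · Σ_k (x_{k,i} - mean_i) · (x_{k,j} - mean_j), with n-1 = 5:
  s[A,A] = ((1.3333)·(1.3333) + (2.3333)·(2.3333) + (-2.6667)·(-2.6667) + (0.3333)·(0.3333) + (-2.6667)·(-2.6667) + (1.3333)·(1.3333)) / 5 = 23.3333/5 = 4.6667
  s[A,B] = ((1.3333)·(1.6667) + (2.3333)·(-1.3333) + (-2.6667)·(2.6667) + (0.3333)·(-0.3333) + (-2.6667)·(0.6667) + (1.3333)·(-3.3333)) / 5 = -14.3333/5 = -2.8667
  s[B,B] = ((1.6667)·(1.6667) + (-1.3333)·(-1.3333) + (2.6667)·(2.6667) + (-0.3333)·(-0.3333) + (0.6667)·(0.6667) + (-3.3333)·(-3.3333)) / 5 = 23.3333/5 = 4.6667
  Sample standard deviations s_i = √(s[i,i]):
  s(A) = √(4.6667) = 2.1602
  s(B) = √(4.6667) = 2.1602

Step 3 — r_{ij} = s_{ij} / (s_i · s_j):
  r[A,A] = 1 (diagonal).
  r[A,B] = -2.8667 / (2.1602 · 2.1602) = -2.8667 / 4.6667 = -0.6143
  r[B,B] = 1 (diagonal).

R is symmetric with unit diagonal. Assembling:

R = [[1, -0.6143],
 [-0.6143, 1]]


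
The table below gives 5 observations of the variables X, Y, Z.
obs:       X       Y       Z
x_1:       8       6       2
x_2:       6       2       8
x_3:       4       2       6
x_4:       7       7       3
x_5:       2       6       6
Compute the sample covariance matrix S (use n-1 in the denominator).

Step 1 — column means:
  mean(X) = (8 + 6 + 4 + 7 + 2) / 5 = 27/5 = 5.4
  mean(Y) = (6 + 2 + 2 + 7 + 6) / 5 = 23/5 = 4.6
  mean(Z) = (2 + 8 + 6 + 3 + 6) / 5 = 25/5 = 5

Step 2 — sample covariance S[i,j] = (1/(n-1)) · Σ_k (x_{k,i} - mean_i) · (x_{k,j} - mean_j), with n-1 = 4.
  S[X,X] = ((2.6)·(2.6) + (0.6)·(0.6) + (-1.4)·(-1.4) + (1.6)·(1.6) + (-3.4)·(-3.4)) / 4 = 23.2/4 = 5.8
  S[X,Y] = ((2.6)·(1.4) + (0.6)·(-2.6) + (-1.4)·(-2.6) + (1.6)·(2.4) + (-3.4)·(1.4)) / 4 = 4.8/4 = 1.2
  S[X,Z] = ((2.6)·(-3) + (0.6)·(3) + (-1.4)·(1) + (1.6)·(-2) + (-3.4)·(1)) / 4 = -14/4 = -3.5
  S[Y,Y] = ((1.4)·(1.4) + (-2.6)·(-2.6) + (-2.6)·(-2.6) + (2.4)·(2.4) + (1.4)·(1.4)) / 4 = 23.2/4 = 5.8
  S[Y,Z] = ((1.4)·(-3) + (-2.6)·(3) + (-2.6)·(1) + (2.4)·(-2) + (1.4)·(1)) / 4 = -18/4 = -4.5
  S[Z,Z] = ((-3)·(-3) + (3)·(3) + (1)·(1) + (-2)·(-2) + (1)·(1)) / 4 = 24/4 = 6

S is symmetric (S[j,i] = S[i,j]). Assembling:

S = [[5.8, 1.2, -3.5],
 [1.2, 5.8, -4.5],
 [-3.5, -4.5, 6]]


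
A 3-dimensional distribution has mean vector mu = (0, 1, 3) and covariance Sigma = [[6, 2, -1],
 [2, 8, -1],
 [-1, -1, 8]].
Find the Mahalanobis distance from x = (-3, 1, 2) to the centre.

Step 1 — centre the observation: (x - mu) = (-3, 0, -1).

Step 2 — invert Sigma (cofactor / det for 3×3, or solve directly):
  Sigma^{-1} = [[0.1842, -0.0439, 0.0175],
 [-0.0439, 0.1374, 0.0117],
 [0.0175, 0.0117, 0.1287]].

Step 3 — form the quadratic (x - mu)^T · Sigma^{-1} · (x - mu):
  Sigma^{-1} · (x - mu) = (-0.5702, 0.1199, -0.1813).
  (x - mu)^T · [Sigma^{-1} · (x - mu)] = (-3)·(-0.5702) + (0)·(0.1199) + (-1)·(-0.1813) = 1.8918.

Step 4 — take square root: d = √(1.8918) ≈ 1.3754.

d(x, mu) = √(1.8918) ≈ 1.3754


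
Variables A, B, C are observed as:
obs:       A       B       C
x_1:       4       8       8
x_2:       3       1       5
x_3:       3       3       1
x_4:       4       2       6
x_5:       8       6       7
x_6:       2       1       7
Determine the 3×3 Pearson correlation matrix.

Step 1 — column means:
  mean(A) = (4 + 3 + 3 + 4 + 8 + 2) / 6 = 24/6 = 4
  mean(B) = (8 + 1 + 3 + 2 + 6 + 1) / 6 = 21/6 = 3.5
  mean(C) = (8 + 5 + 1 + 6 + 7 + 7) / 6 = 34/6 = 5.6667

Step 2 — sample variances and covariances s[i,j] = (1/(n-1)) · Σ_k (x_{k,i} - mean_i) · (x_{k,j} - mean_j), with n-1 = 5:
  s[A,A] = ((0)·(0) + (-1)·(-1) + (-1)·(-1) + (0)·(0) + (4)·(4) + (-2)·(-2)) / 5 = 22/5 = 4.4
  s[A,B] = ((0)·(4.5) + (-1)·(-2.5) + (-1)·(-0.5) + (0)·(-1.5) + (4)·(2.5) + (-2)·(-2.5)) / 5 = 18/5 = 3.6
  s[A,C] = ((0)·(2.3333) + (-1)·(-0.6667) + (-1)·(-4.6667) + (0)·(0.3333) + (4)·(1.3333) + (-2)·(1.3333)) / 5 = 8/5 = 1.6
  s[B,B] = ((4.5)·(4.5) + (-2.5)·(-2.5) + (-0.5)·(-0.5) + (-1.5)·(-1.5) + (2.5)·(2.5) + (-2.5)·(-2.5)) / 5 = 41.5/5 = 8.3
  s[B,C] = ((4.5)·(2.3333) + (-2.5)·(-0.6667) + (-0.5)·(-4.6667) + (-1.5)·(0.3333) + (2.5)·(1.3333) + (-2.5)·(1.3333)) / 5 = 14/5 = 2.8
  s[C,C] = ((2.3333)·(2.3333) + (-0.6667)·(-0.6667) + (-4.6667)·(-4.6667) + (0.3333)·(0.3333) + (1.3333)·(1.3333) + (1.3333)·(1.3333)) / 5 = 31.3333/5 = 6.2667
  Sample standard deviations s_i = √(s[i,i]):
  s(A) = √(4.4) = 2.0976
  s(B) = √(8.3) = 2.881
  s(C) = √(6.2667) = 2.5033

Step 3 — r_{ij} = s_{ij} / (s_i · s_j):
  r[A,A] = 1 (diagonal).
  r[A,B] = 3.6 / (2.0976 · 2.881) = 3.6 / 6.0432 = 0.5957
  r[A,C] = 1.6 / (2.0976 · 2.5033) = 1.6 / 5.251 = 0.3047
  r[B,B] = 1 (diagonal).
  r[B,C] = 2.8 / (2.881 · 2.5033) = 2.8 / 7.212 = 0.3882
  r[C,C] = 1 (diagonal).

R is symmetric with unit diagonal. Assembling:

R = [[1, 0.5957, 0.3047],
 [0.5957, 1, 0.3882],
 [0.3047, 0.3882, 1]]
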